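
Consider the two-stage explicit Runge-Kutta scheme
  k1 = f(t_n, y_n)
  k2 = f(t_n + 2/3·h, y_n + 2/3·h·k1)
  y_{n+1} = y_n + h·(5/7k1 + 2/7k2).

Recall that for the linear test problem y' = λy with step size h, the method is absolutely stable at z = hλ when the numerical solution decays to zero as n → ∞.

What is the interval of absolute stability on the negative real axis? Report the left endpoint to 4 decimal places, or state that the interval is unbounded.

On y'=λy, z=hλ:
  k1=λy_n ⇒ h·k1=z·y_n;  k2=λ(1+2/3z)y_n ⇒ h·k2=z(1+2/3z)y_n
  y_{n+1}/y_n = 1 + 5/7z + 2/7z(1+2/3z) = 1 + z + 4/21z²
  ⇒ R(z) = 1 + z + 4/21z².

Solve |R(x)|<1 on ℝ⁻.
x=-1.33: |R|=0.0069
R=1: x+4/21x²=0 ⇒ x=−21/4=-5.2500; min R=1−1/(4·4/21)=-0.3125>−1
Confirm numerically:
  x=-4.720: |R|=0.52350 <1
  x=-2.633: |R|=0.31249 <1
  x=-2.292: |R|=0.29138 <1
  x=-5.660: |R|=1.44202 >1
  x=-5.641: |R|=1.42012 >1
  x=-5.443: |R|=1.20010 >1
Stable set (-5.2500, 0).

z∈(-5.2500,0).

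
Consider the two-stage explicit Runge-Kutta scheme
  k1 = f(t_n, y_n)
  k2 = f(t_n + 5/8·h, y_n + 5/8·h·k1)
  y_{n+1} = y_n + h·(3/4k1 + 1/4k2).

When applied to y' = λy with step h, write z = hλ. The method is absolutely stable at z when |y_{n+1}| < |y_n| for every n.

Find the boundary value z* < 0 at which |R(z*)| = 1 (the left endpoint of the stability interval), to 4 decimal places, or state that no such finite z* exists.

z* = -6.4000.

On y'=λy, z=hλ:
  k1=λy_n ⇒ h·k1=z·y_n;  k2=λ(1+5/8z)y_n ⇒ h·k2=z(1+5/8z)y_n
  y_{n+1}/y_n = 1 + 3/4z + 1/4z(1+5/8z) = 1 + z + 5/32z²
  R(z) = 1 + z + 5/32z².

Need |R(x)|<1, x<0.
x=-0.3: |R|=0.7141
R=1: x+5/32x²=0 ⇒ x=−32/5=-6.4000; min R=1−1/(4·5/32)=-0.6000>−1
Confirm numerically:
  x=-5.342: |R|=0.11690 <1
  x=-4.932: |R|=0.13128 <1
  x=-4.502: |R|=0.33512 <1
  x=-2.873: |R|=0.58329 <1
  x=-6.877: |R|=1.51255 >1
  x=-6.515: |R|=1.11707 >1
So |R|<1 on (-6.4000, 0).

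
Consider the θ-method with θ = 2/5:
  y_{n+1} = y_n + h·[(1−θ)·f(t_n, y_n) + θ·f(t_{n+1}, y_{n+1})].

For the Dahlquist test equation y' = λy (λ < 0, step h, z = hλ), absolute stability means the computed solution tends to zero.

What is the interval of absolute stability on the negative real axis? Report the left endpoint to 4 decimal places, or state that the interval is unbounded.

z∈(-10.0000,0).

On y'=λy, z=hλ:
  y_{n+1} = y_n + z·[3/5·y_n + 2/5·y_{n+1}] ⇒ (1 − 2/5z)y_{n+1} = (1 + 3/5z)y_n
  R(z) = (1 + 3/5z)/(1 − 2/5z).

Solve |R(x)|<1 on ℝ⁻.
x=-0.7: |R|=0.4531
R=−1: 1+3/5x = −1+2/5x ⇒ -1/5x=2 ⇒ x=2/(-1/5)=-10.0000
Confirm numerically:
  x=-8.976: |R|=0.95539 <1
  x=-6.427: |R|=0.79988 <1
  x=-4.252: |R|=0.57435 <1
  x=-10.530: |R|=1.02034 >1
  x=-10.286: |R|=1.01118 >1
  x=-10.275: |R|=1.01076 >1
Stable set (-10.0000, 0).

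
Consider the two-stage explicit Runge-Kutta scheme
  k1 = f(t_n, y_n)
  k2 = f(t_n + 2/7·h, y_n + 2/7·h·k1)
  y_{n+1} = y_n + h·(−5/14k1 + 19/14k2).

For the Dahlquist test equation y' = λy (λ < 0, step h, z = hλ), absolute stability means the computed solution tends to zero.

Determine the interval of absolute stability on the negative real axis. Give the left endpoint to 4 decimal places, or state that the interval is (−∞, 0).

(-2.5789, 0).

On y'=λy, z=hλ:
  k1=λy_n ⇒ h·k1=z·y_n;  k2=λ(1+2/7z)y_n ⇒ h·k2=z(1+2/7z)y_n
  y_{n+1}/y_n = 1 − 5/14z + 19/14z(1+2/7z) = 1 + z + 19/49z²
  R(z) = 1 + z + 19/49z².

Boundary: |R(x)|=1, x<0.
x=-1.13: |R|=0.3651
R=1: x+19/49x²=0 ⇒ x=−49/19=-2.5789; min R=1−1/(4·19/49)=0.3553>−1
Confirm numerically:
  x=-2.350: |R|=0.79138 <1
  x=-2.169: |R|=0.65522 <1
  x=-1.317: |R|=0.35556 <1
  x=-3.165: |R|=1.71923 >1
  x=-3.052: |R|=1.55982 >1
  x=-2.713: |R|=1.14102 >1
Stable set (-2.5789, 0).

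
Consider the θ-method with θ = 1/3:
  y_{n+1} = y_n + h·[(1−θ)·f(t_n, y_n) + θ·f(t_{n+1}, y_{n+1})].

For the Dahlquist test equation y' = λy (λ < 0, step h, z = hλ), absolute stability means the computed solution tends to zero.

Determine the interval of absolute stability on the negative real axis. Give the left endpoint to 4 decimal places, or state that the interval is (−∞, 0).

z∈(-6.0000,0).

With y'=λy (z=hλ):
  y_{n+1} = y_n + z·[2/3·y_n + 1/3·y_{n+1}] ⇒ (1 − 1/3z)y_{n+1} = (1 + 2/3z)y_n
  ⇒ R(z) = (1 + 2/3z)/(1 − 1/3z).

Find x<0 with |R(x)|<1.
x=-0.35: |R|=0.6866
R=−1: 1+2/3x = −1+1/3x ⇒ -1/3x=2 ⇒ x=2/(-1/3)=-6.0000
Confirm numerically:
  x=-5.359: |R|=0.92332 <1
  x=-3.552: |R|=0.62637 <1
  x=-3.439: |R|=0.60227 <1
  x=-2.780: |R|=0.44291 <1
  x=-6.239: |R|=1.02587 >1
  x=-6.145: |R|=1.01586 >1
Interval (-6.0000, 0).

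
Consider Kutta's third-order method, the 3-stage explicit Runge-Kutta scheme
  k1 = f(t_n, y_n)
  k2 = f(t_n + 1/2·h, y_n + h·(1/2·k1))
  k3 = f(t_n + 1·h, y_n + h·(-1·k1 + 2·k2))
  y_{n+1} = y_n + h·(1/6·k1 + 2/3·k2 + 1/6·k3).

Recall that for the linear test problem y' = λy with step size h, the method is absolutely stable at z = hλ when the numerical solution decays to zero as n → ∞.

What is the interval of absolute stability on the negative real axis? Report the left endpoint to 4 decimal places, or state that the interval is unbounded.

(-2.5127, 0).

With y'=λy (z=hλ):
  order 3, 3-stage ⇒ R(z)=1+z+z^2/2+z^3/6
  (e.g. R(-0.4)=0.66933, |R|=0.66933)

Solve |R(x)|<1 on ℝ⁻.
x=-0.4: |R|=0.6693
|R(-2.6)|=1.1493 |R(-2.54)|=1.0454 |R(-0.58)|=0.5557
Bisect:
  x_lo=-3.1560 |R|=2.4149  x_hi=-0.3738 |R|=0.6873
  mid=-1.76491 |R|=0.12371 →hi
  mid=-2.46044 |R|=0.91604 →hi
  mid=-2.80820 |R|=1.55612 →lo
  mid=-2.63432 |R|=1.21137 →lo
  mid=-2.54738 |R|=1.05786 →lo
  mid=-2.50391 |R|=0.98553 →hi
  mid=-2.52564 |R|=1.02134 →lo
  mid=-2.51478 |R|=1.00334 →lo
  mid=-2.50934 |R|=0.99441 →hi
  mid=-2.51206 |R|=0.99887 →hi
  ...
  [-2.51291,-2.51274] ⇒ x*=-2.5127
So |R|<1 on (-2.5127, 0).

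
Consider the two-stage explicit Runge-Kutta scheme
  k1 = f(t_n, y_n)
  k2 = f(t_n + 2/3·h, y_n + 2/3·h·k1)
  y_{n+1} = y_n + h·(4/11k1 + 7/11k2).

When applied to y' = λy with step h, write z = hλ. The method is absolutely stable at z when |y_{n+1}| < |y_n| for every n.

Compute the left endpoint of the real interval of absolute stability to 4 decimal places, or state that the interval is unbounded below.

z* = -2.3571.

On y'=λy, z=hλ:
  k1=λy_n ⇒ h·k1=z·y_n;  k2=λ(1+2/3z)y_n ⇒ h·k2=z(1+2/3z)y_n
  y_{n+1}/y_n = 1 + 4/11z + 7/11z(1+2/3z) = 1 + z + 14/33z²
  ⇒ R(z) = 1 + z + 14/33z².

Boundary: |R(x)|=1, x<0.
x=-0.97: |R|=0.4292
R=1: x+14/33x²=0 ⇒ x=−33/14=-2.3571; min R=1−1/(4·14/33)=0.4107>−1
Confirm numerically:
  x=-1.544: |R|=0.46737 <1
  x=-1.487: |R|=0.45107 <1
  x=-1.112: |R|=0.41259 <1
  x=-1.019: |R|=0.42152 <1
  x=-2.732: |R|=1.43447 >1
  x=-2.548: |R|=1.20631 >1
  x=-2.466: |R|=1.11388 >1
So |R|<1 on (-2.3571, 0).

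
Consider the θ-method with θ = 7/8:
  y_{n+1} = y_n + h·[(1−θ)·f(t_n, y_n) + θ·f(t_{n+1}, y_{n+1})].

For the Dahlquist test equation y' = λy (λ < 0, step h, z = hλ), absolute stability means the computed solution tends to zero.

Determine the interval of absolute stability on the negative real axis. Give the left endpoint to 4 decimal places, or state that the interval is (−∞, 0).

Set f=λy, z=hλ:
  y_{n+1} = y_n + z·[1/8·y_n + 7/8·y_{n+1}] ⇒ (1 − 7/8z)y_{n+1} = (1 + 1/8z)y_n
  so R(z) = (1 + 1/8z)/(1 − 7/8z).

Find x<0 with |R(x)|<1.
x=-1.08: |R|=0.4447
x=-2: |R|=0.2727
x=-10: |R|=0.0256
x=-100: |R|=0.1299
θ=7/8≥1/2 ⇒ |1+1/8x|<|1−7/8x| ∀x<0 ⇒ stable on all of ℝ⁻.

(−∞, 0) — no finite endpoint.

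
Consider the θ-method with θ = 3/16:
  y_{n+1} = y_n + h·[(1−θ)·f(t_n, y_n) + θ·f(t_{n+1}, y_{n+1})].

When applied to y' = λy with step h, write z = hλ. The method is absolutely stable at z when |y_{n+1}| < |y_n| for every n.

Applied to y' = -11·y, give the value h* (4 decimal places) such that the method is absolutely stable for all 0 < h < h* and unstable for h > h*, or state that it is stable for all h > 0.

On y'=λy, z=hλ:
  y_{n+1} = y_n + z·[13/16·y_n + 3/16·y_{n+1}] ⇒ (1 − 3/16z)y_{n+1} = (1 + 13/16z)y_n
  Hence R(z) = (1 + 13/16z)/(1 − 3/16z).

Boundary: |R(x)|=1, x<0.
x=-1.61: |R|=0.2367
R=−1: 1+13/16x = −1+3/16x ⇒ -5/8x=2 ⇒ x=2/(-5/8)=-3.2000
Confirm numerically:
  x=-2.960: |R|=0.90354 <1
  x=-2.781: |R|=0.82788 <1
  x=-1.716: |R|=0.29828 <1
  x=-1.464: |R|=0.14869 <1
  x=-3.570: |R|=1.13852 >1
  x=-3.324: |R|=1.04774 >1
  x=-3.235: |R|=1.01362 >1
Stable set (-3.2000, 0).

(-3.2000,0); λ=-11 ⇒ h* = (16/5)/11 = 0.2909.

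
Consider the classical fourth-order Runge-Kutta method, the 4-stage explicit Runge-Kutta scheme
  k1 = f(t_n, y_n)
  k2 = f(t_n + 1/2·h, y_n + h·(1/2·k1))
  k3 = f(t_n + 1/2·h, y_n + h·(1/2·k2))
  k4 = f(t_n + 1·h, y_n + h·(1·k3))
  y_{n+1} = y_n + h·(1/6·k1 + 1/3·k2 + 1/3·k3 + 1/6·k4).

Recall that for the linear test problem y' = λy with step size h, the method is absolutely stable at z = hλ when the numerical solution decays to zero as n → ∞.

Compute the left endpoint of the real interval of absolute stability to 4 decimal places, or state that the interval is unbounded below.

With y'=λy (z=hλ):
  order 4, 4-stage ⇒ R(z)=1+z+z^2/2+z^3/6+z^4/24
  (e.g. R(-1.1)=0.34417, |R|=0.34417)

Need |R(x)|<1, x<0.
x=-1.1: |R|=0.3442
|R(-2.57)|=0.7210 |R(-2.47)|=0.6198 |R(-1.44)|=0.2783
Bisect:
  x_lo=-3.2617 |R|=1.9902  x_hi=-0.3440 |R|=0.7090
  mid=-1.80285 |R|=0.28584 →hi
  mid=-2.53227 |R|=0.68089 →hi
  mid=-2.89699 |R|=1.18188 →lo
  mid=-2.71463 |R|=0.89859 →hi
  mid=-2.80581 |R|=1.03137 →lo
  mid=-2.76022 |R|=0.96285 →hi
  mid=-2.78302 |R|=0.99657 →hi
  mid=-2.79441 |R|=1.01384 →lo
  ...
  [-2.78533,-2.78515] ⇒ x*=-2.7853
So |R|<1 on (-2.7853, 0).

z* = -2.7853.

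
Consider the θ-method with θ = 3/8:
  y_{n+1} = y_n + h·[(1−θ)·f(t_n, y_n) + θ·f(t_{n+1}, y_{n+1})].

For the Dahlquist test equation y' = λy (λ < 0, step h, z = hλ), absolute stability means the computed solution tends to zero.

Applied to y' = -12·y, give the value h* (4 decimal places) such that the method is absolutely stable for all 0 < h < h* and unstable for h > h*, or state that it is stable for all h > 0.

On y'=λy, z=hλ:
  y_{n+1} = y_n + z·[5/8·y_n + 3/8·y_{n+1}] ⇒ (1 − 3/8z)y_{n+1} = (1 + 5/8z)y_n
  Hence R(z) = (1 + 5/8z)/(1 − 3/8z).

Boundary: |R(x)|=1, x<0.
x=-1.67: |R|=0.0269
R=−1: 1+5/8x = −1+3/8x ⇒ -1/4x=2 ⇒ x=2/(-1/4)=-8.0000
Confirm numerically:
  x=-7.424: |R|=0.96195 <1
  x=-6.690: |R|=0.90666 <1
  x=-4.063: |R|=0.60999 <1
  x=-8.355: |R|=1.02147 >1
  x=-8.104: |R|=1.00644 >1
Stable set (-8.0000, 0).

(-8.0000,0); λ=-12 ⇒ h* = (8)/12 = 0.6667.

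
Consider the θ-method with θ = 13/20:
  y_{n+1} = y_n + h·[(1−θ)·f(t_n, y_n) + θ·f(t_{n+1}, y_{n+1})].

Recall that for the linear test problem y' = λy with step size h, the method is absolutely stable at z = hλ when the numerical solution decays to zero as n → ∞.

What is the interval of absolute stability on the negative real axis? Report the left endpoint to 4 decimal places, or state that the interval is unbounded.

(−∞, 0) — no finite endpoint.

With y'=λy (z=hλ):
  y_{n+1} = y_n + z·[7/20·y_n + 13/20·y_{n+1}] ⇒ (1 − 13/20z)y_{n+1} = (1 + 7/20z)y_n
  so R(z) = (1 + 7/20z)/(1 − 13/20z).

Find x<0 with |R(x)|<1.
x=-1.3: |R|=0.2954
x=-2: |R|=0.1304
x=-10: |R|=0.3333
x=-100: |R|=0.5152
θ=13/20≥1/2 ⇒ |1+7/20x|<|1−13/20x| ∀x<0 ⇒ unbounded interval.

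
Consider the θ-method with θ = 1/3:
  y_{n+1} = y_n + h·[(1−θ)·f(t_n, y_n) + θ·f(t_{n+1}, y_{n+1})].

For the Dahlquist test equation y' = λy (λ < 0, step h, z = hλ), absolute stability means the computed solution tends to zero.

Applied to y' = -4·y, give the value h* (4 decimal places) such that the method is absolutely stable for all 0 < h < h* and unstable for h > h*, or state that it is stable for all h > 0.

With y'=λy (z=hλ):
  y_{n+1} = y_n + z·[2/3·y_n + 1/3·y_{n+1}] ⇒ (1 − 1/3z)y_{n+1} = (1 + 2/3z)y_n
  R(z) = (1 + 2/3z)/(1 − 1/3z).

Solve |R(x)|<1 on ℝ⁻.
x=-1.72: |R|=0.0932
R=−1: 1+2/3x = −1+1/3x ⇒ -1/3x=2 ⇒ x=2/(-1/3)=-6.0000
Confirm numerically:
  x=-4.716: |R|=0.83359 <1
  x=-4.237: |R|=0.75639 <1
  x=-3.467: |R|=0.60832 <1
  x=-2.859: |R|=0.46390 <1
  x=-6.441: |R|=1.04671 >1
  x=-6.283: |R|=1.03049 >1
  x=-6.039: |R|=1.00431 >1
Stable set (-6.0000, 0).

(-6.0000,0); λ=-4 ⇒ h* = (6)/4 = 1.5000.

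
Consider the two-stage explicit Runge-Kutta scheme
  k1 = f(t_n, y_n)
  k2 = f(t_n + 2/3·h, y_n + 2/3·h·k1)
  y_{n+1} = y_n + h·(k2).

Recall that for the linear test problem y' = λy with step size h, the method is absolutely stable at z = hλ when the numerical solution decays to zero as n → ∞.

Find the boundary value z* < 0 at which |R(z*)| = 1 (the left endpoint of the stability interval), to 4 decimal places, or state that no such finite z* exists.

Set f=λy, z=hλ:
  k1=λy_n ⇒ h·k1=z·y_n;  k2=λ(1+2/3z)y_n ⇒ h·k2=z(1+2/3z)y_n
  y_{n+1}/y_n = 1 + z(1+2/3z) = 1 + z + 2/3z²
  ⇒ R(z) = 1 + z + 2/3z².

Need |R(x)|<1, x<0.
x=-1.45: |R|=0.9517
R=1: x+2/3x²=0 ⇒ x=−3/2=-1.5000; min R=1−1/(4·2/3)=0.6250>−1
Confirm numerically:
  x=-0.887: |R|=0.63751 <1
  x=-0.676: |R|=0.62865 <1
  x=-0.648: |R|=0.63194 <1
  x=-0.634: |R|=0.63397 <1
  x=-2.088: |R|=1.81850 >1
  x=-2.085: |R|=1.81315 >1
  x=-1.637: |R|=1.14951 >1
So |R|<1 on (-1.5000, 0).

left endpoint -1.5000.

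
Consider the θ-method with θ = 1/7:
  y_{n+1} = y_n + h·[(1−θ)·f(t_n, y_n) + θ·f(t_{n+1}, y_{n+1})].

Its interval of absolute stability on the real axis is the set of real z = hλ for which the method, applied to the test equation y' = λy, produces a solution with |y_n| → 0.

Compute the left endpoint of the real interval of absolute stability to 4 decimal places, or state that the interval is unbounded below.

z* = -2.8000.

Set f=λy, z=hλ:
  y_{n+1} = y_n + z·[6/7·y_n + 1/7·y_{n+1}] ⇒ (1 − 1/7z)y_{n+1} = (1 + 6/7z)y_n
  Hence R(z) = (1 + 6/7z)/(1 − 1/7z).

Solve |R(x)|<1 on ℝ⁻.
x=-0.75: |R|=0.3226
R=−1: 1+6/7x = −1+1/7x ⇒ -5/7x=2 ⇒ x=2/(-5/7)=-2.8000
Confirm numerically:
  x=-2.124: |R|=0.62955 <1
  x=-1.799: |R|=0.43119 <1
  x=-1.176: |R|=0.00685 <1
  x=-3.385: |R|=1.28166 >1
  x=-3.331: |R|=1.25699 >1
Interval (-2.8000, 0).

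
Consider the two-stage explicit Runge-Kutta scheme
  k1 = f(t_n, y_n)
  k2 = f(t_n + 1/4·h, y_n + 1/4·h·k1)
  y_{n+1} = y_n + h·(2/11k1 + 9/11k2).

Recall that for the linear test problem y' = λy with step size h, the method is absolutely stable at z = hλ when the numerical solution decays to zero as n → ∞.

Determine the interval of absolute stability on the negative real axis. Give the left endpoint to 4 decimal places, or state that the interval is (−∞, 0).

(-4.8889, 0).

With y'=λy (z=hλ):
  k1=λy_n ⇒ h·k1=z·y_n;  k2=λ(1+1/4z)y_n ⇒ h·k2=z(1+1/4z)y_n
  y_{n+1}/y_n = 1 + 2/11z + 9/11z(1+1/4z) = 1 + z + 9/44z²
  ⇒ R(z) = 1 + z + 9/44z².

Find x<0 with |R(x)|<1.
x=-0.37: |R|=0.6580
R=1: x+9/44x²=0 ⇒ x=−44/9=-4.8889; min R=1−1/(4·9/44)=-0.2222>−1
Confirm numerically:
  x=-4.689: |R|=0.80828 <1
  x=-3.051: |R|=0.14697 <1
  x=-2.299: |R|=0.21790 <1
  x=-1.972: |R|=0.17657 <1
  x=-5.264: |R|=1.40389 >1
  x=-5.251: |R|=1.38893 >1
  x=-5.043: |R|=1.15897 >1
Interval (-4.8889, 0).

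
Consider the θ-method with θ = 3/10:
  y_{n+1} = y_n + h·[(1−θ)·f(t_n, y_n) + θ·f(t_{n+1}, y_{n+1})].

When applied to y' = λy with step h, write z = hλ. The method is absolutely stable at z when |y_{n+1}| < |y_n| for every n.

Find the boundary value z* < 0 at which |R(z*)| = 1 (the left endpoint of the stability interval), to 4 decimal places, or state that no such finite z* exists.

Set f=λy, z=hλ:
  y_{n+1} = y_n + z·[7/10·y_n + 3/10·y_{n+1}] ⇒ (1 − 3/10z)y_{n+1} = (1 + 7/10z)y_n
  R(z) = (1 + 7/10z)/(1 − 3/10z).

Find x<0 with |R(x)|<1.
x=-0.33: |R|=0.6997
R=−1: 1+7/10x = −1+3/10x ⇒ -2/5x=2 ⇒ x=2/(-2/5)=-5.0000
Confirm numerically:
  x=-4.467: |R|=0.90889 <1
  x=-4.072: |R|=0.83291 <1
  x=-2.916: |R|=0.55537 <1
  x=-2.055: |R|=0.27127 <1
  x=-5.572: |R|=1.08564 >1
  x=-5.570: |R|=1.08536 >1
So |R|<1 on (-5.0000, 0).

z* = -5.0000.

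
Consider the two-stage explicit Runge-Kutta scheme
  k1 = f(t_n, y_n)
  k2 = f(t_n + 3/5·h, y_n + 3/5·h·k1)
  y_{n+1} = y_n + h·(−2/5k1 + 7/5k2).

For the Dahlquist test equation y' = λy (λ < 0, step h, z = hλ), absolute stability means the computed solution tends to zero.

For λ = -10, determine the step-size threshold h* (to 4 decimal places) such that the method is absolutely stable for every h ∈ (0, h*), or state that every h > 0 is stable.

On y'=λy, z=hλ:
  k1=λy_n ⇒ h·k1=z·y_n;  k2=λ(1+3/5z)y_n ⇒ h·k2=z(1+3/5z)y_n
  y_{n+1}/y_n = 1 − 2/5z + 7/5z(1+3/5z) = 1 + z + 21/25z²
  ⇒ R(z) = 1 + z + 21/25z².

Need |R(x)|<1, x<0.
x=-0.94: |R|=0.8022
R=1: x+21/25x²=0 ⇒ x=−25/21=-1.1905; min R=1−1/(4·21/25)=0.7024>−1
Confirm numerically:
  x=-1.064: |R|=0.88696 <1
  x=-0.984: |R|=0.82934 <1
  x=-0.545: |R|=0.70450 <1
  x=-0.542: |R|=0.70476 <1
  x=-1.492: |R|=1.37789 >1
  x=-1.462: |R|=1.33345 >1
  x=-1.390: |R|=1.23296 >1
Stable set (-1.1905, 0).

(-1.1905,0); λ=-10 ⇒ h* = (25/21)/10 = 0.1190.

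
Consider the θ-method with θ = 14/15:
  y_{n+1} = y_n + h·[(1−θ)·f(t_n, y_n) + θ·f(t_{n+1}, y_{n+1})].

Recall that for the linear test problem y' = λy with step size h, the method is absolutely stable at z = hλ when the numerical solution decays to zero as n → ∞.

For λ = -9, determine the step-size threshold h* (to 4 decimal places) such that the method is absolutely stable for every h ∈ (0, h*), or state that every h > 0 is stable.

(−∞, 0) — no finite endpoint. Any h>0 works for λ=-9.

With y'=λy (z=hλ):
  y_{n+1} = y_n + z·[1/15·y_n + 14/15·y_{n+1}] ⇒ (1 − 14/15z)y_{n+1} = (1 + 1/15z)y_n
  R(z) = (1 + 1/15z)/(1 − 14/15z).

Solve |R(x)|<1 on ℝ⁻.
x=-1.12: |R|=0.4524
x=-2: |R|=0.3023
x=-10: |R|=0.0323
x=-100: |R|=0.0601
θ=14/15≥1/2 ⇒ |1+1/15x|<|1−14/15x| ∀x<0 ⇒ unbounded interval.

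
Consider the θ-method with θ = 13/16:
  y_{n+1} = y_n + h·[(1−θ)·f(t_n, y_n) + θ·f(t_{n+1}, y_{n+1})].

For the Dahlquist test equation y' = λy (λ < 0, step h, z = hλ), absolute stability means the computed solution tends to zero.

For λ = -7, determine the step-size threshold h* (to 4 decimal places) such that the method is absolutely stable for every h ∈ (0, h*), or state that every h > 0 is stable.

On y'=λy, z=hλ:
  y_{n+1} = y_n + z·[3/16·y_n + 13/16·y_{n+1}] ⇒ (1 − 13/16z)y_{n+1} = (1 + 3/16z)y_n
  R(z) = (1 + 3/16z)/(1 − 13/16z).

Boundary: |R(x)|=1, x<0.
x=-1.44: |R|=0.3364
x=-2: |R|=0.2381
x=-10: |R|=0.0959
x=-100: |R|=0.2158
θ=13/16≥1/2 ⇒ |1+3/16x|<|1−13/16x| ∀x<0 ⇒ stable on all of ℝ⁻.

interval (−∞, 0). Any h>0 works for λ=-7.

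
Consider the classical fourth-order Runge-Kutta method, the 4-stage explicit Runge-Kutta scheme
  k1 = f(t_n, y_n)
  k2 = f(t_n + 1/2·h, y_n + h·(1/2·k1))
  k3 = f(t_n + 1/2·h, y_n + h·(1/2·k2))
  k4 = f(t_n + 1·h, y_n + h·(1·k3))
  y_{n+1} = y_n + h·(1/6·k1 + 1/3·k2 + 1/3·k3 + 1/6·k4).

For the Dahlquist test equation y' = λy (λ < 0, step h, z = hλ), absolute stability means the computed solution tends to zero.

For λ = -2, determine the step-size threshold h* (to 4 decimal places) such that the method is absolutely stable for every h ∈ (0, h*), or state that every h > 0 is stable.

(-2.7853,0); λ=-2 ⇒ h* = 1.3926.

On y'=λy, z=hλ:
  order 4, 4-stage ⇒ R(z)=1+z+z^2/2+z^3/6+z^4/24
  (e.g. R(-1.25)=0.30745, |R|=0.30745)

Need |R(x)|<1, x<0.
x=-1.25: |R|=0.3075
|R(-2.96)|=1.2970 |R(-1.52)|=0.2723 |R(-1.49)|=0.2741
Bisect:
  x_lo=-3.1632 |R|=1.7361  x_hi=-0.3352 |R|=0.7152
  mid=-1.74917 |R|=0.27872 →hi
  mid=-2.45617 |R|=0.60706 →hi
  mid=-2.80966 |R|=1.03737 →lo
  mid=-2.63292 |R|=0.79354 →hi
  mid=-2.72129 |R|=0.90771 →hi
  mid=-2.76548 |R|=0.97053 →hi
  mid=-2.78757 |R|=1.00344 →lo
  mid=-2.77652 |R|=0.98686 →hi
  ...
  [-2.78533,-2.78515] ⇒ x*=-2.7853
Stable set (-2.7853, 0).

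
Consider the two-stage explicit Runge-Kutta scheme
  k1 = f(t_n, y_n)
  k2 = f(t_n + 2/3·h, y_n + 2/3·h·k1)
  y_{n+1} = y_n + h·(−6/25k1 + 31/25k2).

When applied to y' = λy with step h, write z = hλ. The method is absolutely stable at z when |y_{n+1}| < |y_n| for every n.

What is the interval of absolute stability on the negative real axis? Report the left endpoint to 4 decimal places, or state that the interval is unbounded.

(-1.2097, 0).

Set f=λy, z=hλ:
  k1=λy_n ⇒ h·k1=z·y_n;  k2=λ(1+2/3z)y_n ⇒ h·k2=z(1+2/3z)y_n
  y_{n+1}/y_n = 1 − 6/25z + 31/25z(1+2/3z) = 1 + z + 62/75z²
  R(z) = 1 + z + 62/75z².

Boundary: |R(x)|=1, x<0.
x=-1.03: |R|=0.8470
R=1: x+62/75x²=0 ⇒ x=−75/62=-1.2097; min R=1−1/(4·62/75)=0.6976>−1
Confirm numerically:
  x=-0.962: |R|=0.80303 <1
  x=-0.839: |R|=0.74291 <1
  x=-0.590: |R|=0.69776 <1
  x=-1.762: |R|=1.80451 >1
  x=-1.447: |R|=1.28388 >1
  x=-1.293: |R|=1.08906 >1
Interval (-1.2097, 0).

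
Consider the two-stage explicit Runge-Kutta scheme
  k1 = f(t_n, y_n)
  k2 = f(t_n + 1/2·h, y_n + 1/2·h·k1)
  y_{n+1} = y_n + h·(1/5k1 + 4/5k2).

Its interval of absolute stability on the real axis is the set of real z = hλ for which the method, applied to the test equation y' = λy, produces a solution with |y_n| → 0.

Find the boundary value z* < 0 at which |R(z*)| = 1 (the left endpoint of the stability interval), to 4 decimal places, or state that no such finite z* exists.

With y'=λy (z=hλ):
  k1=λy_n ⇒ h·k1=z·y_n;  k2=λ(1+1/2z)y_n ⇒ h·k2=z(1+1/2z)y_n
  y_{n+1}/y_n = 1 + 1/5z + 4/5z(1+1/2z) = 1 + z + 2/5z²
  Hence R(z) = 1 + z + 2/5z².

Need |R(x)|<1, x<0.
x=-1.58: |R|=0.4186
R=1: x+2/5x²=0 ⇒ x=−5/2=-2.5000; min R=1−1/(4·2/5)=0.3750>−1
Confirm numerically:
  x=-2.421: |R|=0.92350 <1
  x=-2.260: |R|=0.78304 <1
  x=-1.956: |R|=0.57437 <1
  x=-1.788: |R|=0.49078 <1
  x=-2.975: |R|=1.56525 >1
  x=-2.545: |R|=1.04581 >1
So |R|<1 on (-2.5000, 0).

z* = -2.5000.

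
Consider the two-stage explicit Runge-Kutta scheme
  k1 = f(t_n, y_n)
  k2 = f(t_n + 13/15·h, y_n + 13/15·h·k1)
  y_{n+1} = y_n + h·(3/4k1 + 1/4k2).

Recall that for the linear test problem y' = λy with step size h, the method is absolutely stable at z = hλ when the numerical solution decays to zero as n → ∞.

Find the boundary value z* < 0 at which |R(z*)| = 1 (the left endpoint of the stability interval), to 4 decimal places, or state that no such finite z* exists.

On y'=λy, z=hλ:
  k1=λy_n ⇒ h·k1=z·y_n;  k2=λ(1+13/15z)y_n ⇒ h·k2=z(1+13/15z)y_n
  y_{n+1}/y_n = 1 + 3/4z + 1/4z(1+13/15z) = 1 + z + 13/60z²
  Hence R(z) = 1 + z + 13/60z².

Solve |R(x)|<1 on ℝ⁻.
x=-1.32: |R|=0.0575
R=1: x+13/60x²=0 ⇒ x=−60/13=-4.6154; min R=1−1/(4·13/60)=-0.1538>−1
Confirm numerically:
  x=-3.686: |R|=0.25776 <1
  x=-3.670: |R|=0.24826 <1
  x=-3.073: |R|=0.02695 <1
  x=-2.565: |R|=0.13950 <1
  x=-5.187: |R|=1.64241 >1
  x=-5.098: |R|=1.53308 >1
  x=-5.074: |R|=1.50419 >1
Interval (-4.6154, 0).

z* = -4.6154.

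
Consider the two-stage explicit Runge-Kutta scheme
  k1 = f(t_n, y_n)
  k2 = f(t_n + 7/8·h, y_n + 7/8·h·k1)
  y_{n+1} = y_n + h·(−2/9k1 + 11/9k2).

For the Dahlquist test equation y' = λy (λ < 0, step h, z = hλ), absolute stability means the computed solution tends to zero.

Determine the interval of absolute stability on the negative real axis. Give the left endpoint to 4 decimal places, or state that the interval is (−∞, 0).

On y'=λy, z=hλ:
  k1=λy_n ⇒ h·k1=z·y_n;  k2=λ(1+7/8z)y_n ⇒ h·k2=z(1+7/8z)y_n
  y_{n+1}/y_n = 1 − 2/9z + 11/9z(1+7/8z) = 1 + z + 77/72z²
  ⇒ R(z) = 1 + z + 77/72z².

Need |R(x)|<1, x<0.
x=-0.9: |R|=0.9663
R=1: x+77/72x²=0 ⇒ x=−72/77=-0.9351; min R=1−1/(4·77/72)=0.7662>−1
Confirm numerically:
  x=-0.716: |R|=0.83226 <1
  x=-0.565: |R|=0.77639 <1
  x=-0.517: |R|=0.76885 <1
  x=-1.284: |R|=1.47915 >1
  x=-1.217: |R|=1.36694 >1
So |R|<1 on (-0.9351, 0).

z∈(-0.9351,0).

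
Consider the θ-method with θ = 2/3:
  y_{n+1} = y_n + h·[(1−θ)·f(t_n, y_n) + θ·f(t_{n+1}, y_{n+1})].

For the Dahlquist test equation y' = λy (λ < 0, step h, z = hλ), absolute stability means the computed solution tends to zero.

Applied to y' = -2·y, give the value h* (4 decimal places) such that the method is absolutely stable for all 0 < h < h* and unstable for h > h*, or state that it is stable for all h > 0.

(−∞, 0) — no finite endpoint. Any h>0 works for λ=-2.

On y'=λy, z=hλ:
  y_{n+1} = y_n + z·[1/3·y_n + 2/3·y_{n+1}] ⇒ (1 − 2/3z)y_{n+1} = (1 + 1/3z)y_n
  ⇒ R(z) = (1 + 1/3z)/(1 − 2/3z).

Need |R(x)|<1, x<0.
x=-1.46: |R|=0.2601
x=-2: |R|=0.1429
x=-10: |R|=0.3043
x=-100: |R|=0.4778
θ=2/3≥1/2 ⇒ |1+1/3x|<|1−2/3x| ∀x<0 ⇒ unbounded interval.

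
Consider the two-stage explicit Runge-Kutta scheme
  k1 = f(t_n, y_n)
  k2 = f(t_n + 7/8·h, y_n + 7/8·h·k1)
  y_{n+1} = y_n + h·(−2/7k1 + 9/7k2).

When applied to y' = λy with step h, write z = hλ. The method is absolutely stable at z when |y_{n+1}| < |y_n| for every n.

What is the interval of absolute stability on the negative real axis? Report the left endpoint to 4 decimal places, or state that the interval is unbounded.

Set f=λy, z=hλ:
  k1=λy_n ⇒ h·k1=z·y_n;  k2=λ(1+7/8z)y_n ⇒ h·k2=z(1+7/8z)y_n
  y_{n+1}/y_n = 1 − 2/7z + 9/7z(1+7/8z) = 1 + z + 9/8z²
  Hence R(z) = 1 + z + 9/8z².

Boundary: |R(x)|=1, x<0.
x=-1.72: |R|=2.6082
R=1: x+9/8x²=0 ⇒ x=−8/9=-0.8889; min R=1−1/(4·9/8)=0.7778>−1
Confirm numerically:
  x=-0.803: |R|=0.92241 <1
  x=-0.532: |R|=0.78640 <1
  x=-0.481: |R|=0.77928 <1
  x=-1.460: |R|=1.93805 >1
  x=-1.418: |R|=1.84406 >1
  x=-1.093: |R|=1.25098 >1
Interval (-0.8889, 0).

z∈(-0.8889,0).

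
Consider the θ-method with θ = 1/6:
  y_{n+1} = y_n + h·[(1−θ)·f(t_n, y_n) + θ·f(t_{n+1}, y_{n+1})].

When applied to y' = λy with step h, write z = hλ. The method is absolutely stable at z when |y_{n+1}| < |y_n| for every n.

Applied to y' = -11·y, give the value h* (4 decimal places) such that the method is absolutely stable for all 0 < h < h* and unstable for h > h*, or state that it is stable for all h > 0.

Set f=λy, z=hλ:
  y_{n+1} = y_n + z·[5/6·y_n + 1/6·y_{n+1}] ⇒ (1 − 1/6z)y_{n+1} = (1 + 5/6z)y_n
  ⇒ R(z) = (1 + 5/6z)/(1 − 1/6z).

Need |R(x)|<1, x<0.
x=-1.46: |R|=0.1743
R=−1: 1+5/6x = −1+1/6x ⇒ -2/3x=2 ⇒ x=2/(-2/3)=-3.0000
Confirm numerically:
  x=-2.721: |R|=0.87203 <1
  x=-2.126: |R|=0.56978 <1
  x=-1.955: |R|=0.47454 <1
  x=-1.526: |R|=0.21658 <1
  x=-3.590: |R|=1.24609 >1
  x=-3.523: |R|=1.21968 >1
  x=-3.348: |R|=1.14891 >1
Interval (-3.0000, 0).

(-3.0000,0); λ=-11 ⇒ h* = (3)/11 = 0.2727.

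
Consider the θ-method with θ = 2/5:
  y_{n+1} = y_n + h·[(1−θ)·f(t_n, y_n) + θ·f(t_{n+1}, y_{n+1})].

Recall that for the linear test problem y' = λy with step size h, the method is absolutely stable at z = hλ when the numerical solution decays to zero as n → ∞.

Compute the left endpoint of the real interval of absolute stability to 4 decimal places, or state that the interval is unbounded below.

On y'=λy, z=hλ:
  y_{n+1} = y_n + z·[3/5·y_n + 2/5·y_{n+1}] ⇒ (1 − 2/5z)y_{n+1} = (1 + 3/5z)y_n
  Hence R(z) = (1 + 3/5z)/(1 − 2/5z).

Solve |R(x)|<1 on ℝ⁻.
x=-0.82: |R|=0.3825
R=−1: 1+3/5x = −1+2/5x ⇒ -1/5x=2 ⇒ x=2/(-1/5)=-10.0000
Confirm numerically:
  x=-9.034: |R|=0.95812 <1
  x=-8.493: |R|=0.93146 <1
  x=-7.512: |R|=0.87575 <1
  x=-5.202: |R|=0.68852 <1
  x=-10.396: |R|=1.01535 >1
  x=-10.260: |R|=1.01019 >1
  x=-10.175: |R|=1.00690 >1
So |R|<1 on (-10.0000, 0).

z* = -10.0000.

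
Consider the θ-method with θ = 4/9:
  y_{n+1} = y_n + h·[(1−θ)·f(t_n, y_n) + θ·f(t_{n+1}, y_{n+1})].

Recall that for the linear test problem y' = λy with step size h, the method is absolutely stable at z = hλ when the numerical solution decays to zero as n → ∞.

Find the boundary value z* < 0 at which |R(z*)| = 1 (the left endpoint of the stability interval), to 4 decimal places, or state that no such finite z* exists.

With y'=λy (z=hλ):
  y_{n+1} = y_n + z·[5/9·y_n + 4/9·y_{n+1}] ⇒ (1 − 4/9z)y_{n+1} = (1 + 5/9z)y_n
  ⇒ R(z) = (1 + 5/9z)/(1 − 4/9z).

Solve |R(x)|<1 on ℝ⁻.
x=-1.57: |R|=0.0753
R=−1: 1+5/9x = −1+4/9x ⇒ -1/9x=2 ⇒ x=2/(-1/9)=-18.0000
Confirm numerically:
  x=-17.439: |R|=0.99288 <1
  x=-17.375: |R|=0.99204 <1
  x=-8.177: |R|=0.76448 <1
  x=-18.274: |R|=1.00334 >1
  x=-18.160: |R|=1.00196 >1
Interval (-18.0000, 0).

z* = -18.0000.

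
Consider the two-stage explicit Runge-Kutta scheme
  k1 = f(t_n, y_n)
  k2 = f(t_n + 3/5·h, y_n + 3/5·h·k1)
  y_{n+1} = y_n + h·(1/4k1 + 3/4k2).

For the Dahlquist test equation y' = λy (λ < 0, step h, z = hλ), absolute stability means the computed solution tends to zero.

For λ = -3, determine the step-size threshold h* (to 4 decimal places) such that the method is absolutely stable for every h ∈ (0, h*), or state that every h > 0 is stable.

Set f=λy, z=hλ:
  k1=λy_n ⇒ h·k1=z·y_n;  k2=λ(1+3/5z)y_n ⇒ h·k2=z(1+3/5z)y_n
  y_{n+1}/y_n = 1 + 1/4z + 3/4z(1+3/5z) = 1 + z + 9/20z²
  Hence R(z) = 1 + z + 9/20z².

Solve |R(x)|<1 on ℝ⁻.
x=-0.85: |R|=0.4751
R=1: x+9/20x²=0 ⇒ x=−20/9=-2.2222; min R=1−1/(4·9/20)=0.4444>−1
Confirm numerically:
  x=-1.789: |R|=0.65123 <1
  x=-1.294: |R|=0.45950 <1
  x=-1.194: |R|=0.44754 <1
  x=-2.685: |R|=1.55915 >1
  x=-2.605: |R|=1.44871 >1
  x=-2.400: |R|=1.19200 >1
Stable set (-2.2222, 0).

(-2.2222,0); λ=-3 ⇒ h* = (20/9)/3 = 0.7407.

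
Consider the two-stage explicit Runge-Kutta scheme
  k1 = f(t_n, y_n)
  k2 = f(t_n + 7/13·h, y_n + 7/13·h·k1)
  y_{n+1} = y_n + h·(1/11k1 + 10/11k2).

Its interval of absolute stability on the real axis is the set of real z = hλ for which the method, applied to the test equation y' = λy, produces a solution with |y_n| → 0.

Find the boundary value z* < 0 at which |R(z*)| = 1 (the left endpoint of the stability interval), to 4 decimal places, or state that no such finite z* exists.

Test eqn y'=λy, z=hλ:
  k1=λy_n ⇒ h·k1=z·y_n;  k2=λ(1+7/13z)y_n ⇒ h·k2=z(1+7/13z)y_n
  y_{n+1}/y_n = 1 + 1/11z + 10/11z(1+7/13z) = 1 + z + 70/143z²
  so R(z) = 1 + z + 70/143z².

Find x<0 with |R(x)|<1.
x=-1.75: |R|=0.7491
R=1: x+70/143x²=0 ⇒ x=−143/70=-2.0429; min R=1−1/(4·70/143)=0.4893>−1
Confirm numerically:
  x=-1.703: |R|=0.71668 <1
  x=-1.495: |R|=0.59907 <1
  x=-1.419: |R|=0.56666 <1
  x=-0.897: |R|=0.49686 <1
  x=-2.588: |R|=1.69062 >1
  x=-2.383: |R|=1.39678 >1
  x=-2.347: |R|=1.34942 >1
Interval (-2.0429, 0).

left endpoint -2.0429.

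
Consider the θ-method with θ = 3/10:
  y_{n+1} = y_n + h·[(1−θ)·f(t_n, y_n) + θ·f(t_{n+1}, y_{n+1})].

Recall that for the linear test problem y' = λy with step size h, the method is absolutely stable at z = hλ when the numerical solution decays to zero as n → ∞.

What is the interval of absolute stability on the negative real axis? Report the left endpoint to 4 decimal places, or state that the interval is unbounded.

z∈(-5.0000,0).

With y'=λy (z=hλ):
  y_{n+1} = y_n + z·[7/10·y_n + 3/10·y_{n+1}] ⇒ (1 − 3/10z)y_{n+1} = (1 + 7/10z)y_n
  Hence R(z) = (1 + 7/10z)/(1 − 3/10z).

Solve |R(x)|<1 on ℝ⁻.
x=-1.77: |R|=0.1561
R=−1: 1+7/10x = −1+3/10x ⇒ -2/5x=2 ⇒ x=2/(-2/5)=-5.0000
Confirm numerically:
  x=-4.225: |R|=0.86329 <1
  x=-2.243: |R|=0.34079 <1
  x=-2.115: |R|=0.29397 <1
  x=-5.392: |R|=1.05990 >1
  x=-5.230: |R|=1.03581 >1
Interval (-5.0000, 0).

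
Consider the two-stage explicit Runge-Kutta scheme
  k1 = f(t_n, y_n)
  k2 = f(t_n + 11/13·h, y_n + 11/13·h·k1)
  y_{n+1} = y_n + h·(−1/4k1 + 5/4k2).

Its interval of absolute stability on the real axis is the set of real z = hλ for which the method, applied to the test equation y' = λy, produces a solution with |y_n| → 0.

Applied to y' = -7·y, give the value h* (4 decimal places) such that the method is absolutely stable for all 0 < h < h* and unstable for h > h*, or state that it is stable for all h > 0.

With y'=λy (z=hλ):
  k1=λy_n ⇒ h·k1=z·y_n;  k2=λ(1+11/13z)y_n ⇒ h·k2=z(1+11/13z)y_n
  y_{n+1}/y_n = 1 − 1/4z + 5/4z(1+11/13z) = 1 + z + 55/52z²
  so R(z) = 1 + z + 55/52z².

Solve |R(x)|<1 on ℝ⁻.
x=-1.73: |R|=2.4356
R=1: x+55/52x²=0 ⇒ x=−52/55=-0.9455; min R=1−1/(4·55/52)=0.7636>−1
Confirm numerically:
  x=-0.734: |R|=0.83584 <1
  x=-0.700: |R|=0.81827 <1
  x=-0.632: |R|=0.79047 <1
  x=-1.294: |R|=1.47704 >1
  x=-1.014: |R|=1.07351 >1
  x=-0.973: |R|=1.02835 >1
So |R|<1 on (-0.9455, 0).

(-0.9455,0); λ=-7 ⇒ h* = (52/55)/7 = 0.1351.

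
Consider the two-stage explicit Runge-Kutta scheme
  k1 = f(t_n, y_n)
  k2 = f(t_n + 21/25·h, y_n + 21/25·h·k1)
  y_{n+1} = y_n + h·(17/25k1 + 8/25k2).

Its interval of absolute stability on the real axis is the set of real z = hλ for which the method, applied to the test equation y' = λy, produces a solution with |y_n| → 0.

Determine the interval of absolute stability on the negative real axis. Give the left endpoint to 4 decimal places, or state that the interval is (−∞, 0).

z∈(-3.7202,0).

On y'=λy, z=hλ:
  k1=λy_n ⇒ h·k1=z·y_n;  k2=λ(1+21/25z)y_n ⇒ h·k2=z(1+21/25z)y_n
  y_{n+1}/y_n = 1 + 17/25z + 8/25z(1+21/25z) = 1 + z + 168/625z²
  Hence R(z) = 1 + z + 168/625z².

Find x<0 with |R(x)|<1.
x=-0.46: |R|=0.5969
R=1: x+168/625x²=0 ⇒ x=−625/168=-3.7202; min R=1−1/(4·168/625)=0.0699>−1
Confirm numerically:
  x=-3.235: |R|=0.57805 <1
  x=-2.977: |R|=0.40525 <1
  x=-2.067: |R|=0.08145 <1
  x=-1.709: |R|=0.07608 <1
  x=-4.065: |R|=1.37671 >1
  x=-3.946: |R|=1.23946 >1
Interval (-3.7202, 0).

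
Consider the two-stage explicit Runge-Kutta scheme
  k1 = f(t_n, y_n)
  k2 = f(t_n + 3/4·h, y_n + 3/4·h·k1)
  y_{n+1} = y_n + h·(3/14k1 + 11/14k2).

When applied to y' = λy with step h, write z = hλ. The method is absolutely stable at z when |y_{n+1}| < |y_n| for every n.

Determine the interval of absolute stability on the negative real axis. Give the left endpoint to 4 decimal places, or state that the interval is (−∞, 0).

z∈(-1.6970,0).

Set f=λy, z=hλ:
  k1=λy_n ⇒ h·k1=z·y_n;  k2=λ(1+3/4z)y_n ⇒ h·k2=z(1+3/4z)y_n
  y_{n+1}/y_n = 1 + 3/14z + 11/14z(1+3/4z) = 1 + z + 33/56z²
  ⇒ R(z) = 1 + z + 33/56z².

Find x<0 with |R(x)|<1.
x=-0.9: |R|=0.5773
R=1: x+33/56x²=0 ⇒ x=−56/33=-1.6970; min R=1−1/(4·33/56)=0.5758>−1
Confirm numerically:
  x=-1.461: |R|=0.79684 <1
  x=-1.236: |R|=0.66425 <1
  x=-1.231: |R|=0.66198 <1
  x=-1.151: |R|=0.62969 <1
  x=-2.128: |R|=1.54051 >1
  x=-2.059: |R|=1.43927 >1
  x=-1.738: |R|=1.04202 >1
So |R|<1 on (-1.6970, 0).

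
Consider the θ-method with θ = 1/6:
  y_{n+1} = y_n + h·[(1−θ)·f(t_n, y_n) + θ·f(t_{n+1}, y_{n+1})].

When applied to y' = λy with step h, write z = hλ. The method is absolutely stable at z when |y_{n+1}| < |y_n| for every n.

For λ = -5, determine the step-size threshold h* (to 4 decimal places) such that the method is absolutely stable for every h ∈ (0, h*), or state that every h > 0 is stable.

(-3.0000,0); λ=-5 ⇒ h* = (3)/5 = 0.6000.

Test eqn y'=λy, z=hλ:
  y_{n+1} = y_n + z·[5/6·y_n + 1/6·y_{n+1}] ⇒ (1 − 1/6z)y_{n+1} = (1 + 5/6z)y_n
  R(z) = (1 + 5/6z)/(1 − 1/6z).

Solve |R(x)|<1 on ℝ⁻.
x=-1: |R|=0.1429
R=−1: 1+5/6x = −1+1/6x ⇒ -2/3x=2 ⇒ x=2/(-2/3)=-3.0000
Confirm numerically:
  x=-2.881: |R|=0.94640 <1
  x=-2.082: |R|=0.54566 <1
  x=-1.781: |R|=0.37335 <1
  x=-1.410: |R|=0.14170 <1
  x=-3.439: |R|=1.18604 >1
  x=-3.356: |R|=1.15220 >1
  x=-3.146: |R|=1.06385 >1
Interval (-3.0000, 0).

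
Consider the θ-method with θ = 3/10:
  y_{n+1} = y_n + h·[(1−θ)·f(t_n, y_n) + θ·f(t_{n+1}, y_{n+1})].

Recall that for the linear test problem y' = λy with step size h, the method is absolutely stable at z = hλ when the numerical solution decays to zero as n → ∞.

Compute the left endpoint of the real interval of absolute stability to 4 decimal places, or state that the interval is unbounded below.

left endpoint -5.0000.

With y'=λy (z=hλ):
  y_{n+1} = y_n + z·[7/10·y_n + 3/10·y_{n+1}] ⇒ (1 − 3/10z)y_{n+1} = (1 + 7/10z)y_n
  Hence R(z) = (1 + 7/10z)/(1 − 3/10z).

Need |R(x)|<1, x<0.
x=-1.48: |R|=0.0249
R=−1: 1+7/10x = −1+3/10x ⇒ -2/5x=2 ⇒ x=2/(-2/5)=-5.0000
Confirm numerically:
  x=-4.346: |R|=0.88645 <1
  x=-4.117: |R|=0.84198 <1
  x=-3.433: |R|=0.69122 <1
  x=-3.128: |R|=0.61370 <1
  x=-5.422: |R|=1.06427 >1
  x=-5.340: |R|=1.05227 >1
Stable set (-5.0000, 0).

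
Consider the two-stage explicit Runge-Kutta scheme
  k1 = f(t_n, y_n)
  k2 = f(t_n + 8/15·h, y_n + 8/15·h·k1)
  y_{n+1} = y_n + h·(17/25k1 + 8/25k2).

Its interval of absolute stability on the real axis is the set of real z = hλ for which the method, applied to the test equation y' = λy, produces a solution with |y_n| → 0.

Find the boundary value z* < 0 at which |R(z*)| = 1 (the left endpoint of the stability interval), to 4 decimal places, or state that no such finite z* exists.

On y'=λy, z=hλ:
  k1=λy_n ⇒ h·k1=z·y_n;  k2=λ(1+8/15z)y_n ⇒ h·k2=z(1+8/15z)y_n
  y_{n+1}/y_n = 1 + 17/25z + 8/25z(1+8/15z) = 1 + z + 64/375z²
  Hence R(z) = 1 + z + 64/375z².

Solve |R(x)|<1 on ℝ⁻.
x=-1.1: |R|=0.1065
R=1: x+64/375x²=0 ⇒ x=−375/64=-5.8594; min R=1−1/(4·64/375)=-0.4648>−1
Confirm numerically:
  x=-5.414: |R|=0.58848 <1
  x=-4.222: |R|=0.17982 <1
  x=-4.164: |R|=0.20483 <1
  x=-2.523: |R|=0.43662 <1
  x=-6.360: |R|=1.54340 >1
  x=-6.346: |R|=1.52704 >1
So |R|<1 on (-5.8594, 0).

left endpoint -5.8594.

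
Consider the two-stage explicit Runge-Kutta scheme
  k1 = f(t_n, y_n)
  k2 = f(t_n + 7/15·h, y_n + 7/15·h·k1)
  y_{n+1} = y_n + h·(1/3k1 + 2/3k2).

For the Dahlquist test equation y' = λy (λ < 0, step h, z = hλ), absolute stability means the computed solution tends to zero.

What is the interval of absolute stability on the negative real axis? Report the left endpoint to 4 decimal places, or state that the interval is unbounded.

z∈(-3.2143,0).

Test eqn y'=λy, z=hλ:
  k1=λy_n ⇒ h·k1=z·y_n;  k2=λ(1+7/15z)y_n ⇒ h·k2=z(1+7/15z)y_n
  y_{n+1}/y_n = 1 + 1/3z + 2/3z(1+7/15z) = 1 + z + 14/45z²
  Hence R(z) = 1 + z + 14/45z².

Solve |R(x)|<1 on ℝ⁻.
x=-1.05: |R|=0.2930
R=1: x+14/45x²=0 ⇒ x=−45/14=-3.2143; min R=1−1/(4·14/45)=0.1964>−1
Confirm numerically:
  x=-3.028: |R|=0.82451 <1
  x=-2.197: |R|=0.30467 <1
  x=-1.408: |R|=0.20877 <1
  x=-1.301: |R|=0.22559 <1
  x=-3.707: |R|=1.56824 >1
  x=-3.430: |R|=1.23019 >1
Stable set (-3.2143, 0).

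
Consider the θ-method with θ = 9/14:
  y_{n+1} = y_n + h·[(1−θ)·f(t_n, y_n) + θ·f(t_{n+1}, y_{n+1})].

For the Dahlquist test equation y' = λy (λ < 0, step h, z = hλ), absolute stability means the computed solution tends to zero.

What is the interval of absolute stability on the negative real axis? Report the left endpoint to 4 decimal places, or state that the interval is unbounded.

On y'=λy, z=hλ:
  y_{n+1} = y_n + z·[5/14·y_n + 9/14·y_{n+1}] ⇒ (1 − 9/14z)y_{n+1} = (1 + 5/14z)y_n
  Hence R(z) = (1 + 5/14z)/(1 − 9/14z).

Boundary: |R(x)|=1, x<0.
x=-0.98: |R|=0.3988
x=-2: |R|=0.1250
x=-10: |R|=0.3462
x=-100: |R|=0.5317
θ=9/14≥1/2 ⇒ |1+5/14x|<|1−9/14x| ∀x<0 ⇒ unbounded interval.

unbounded; (−∞, 0).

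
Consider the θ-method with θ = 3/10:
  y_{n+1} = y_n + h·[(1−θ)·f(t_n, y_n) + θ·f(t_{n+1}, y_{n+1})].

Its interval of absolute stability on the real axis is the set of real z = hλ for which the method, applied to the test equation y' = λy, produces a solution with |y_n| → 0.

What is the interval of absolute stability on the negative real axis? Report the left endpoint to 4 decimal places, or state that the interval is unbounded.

z∈(-5.0000,0).

Test eqn y'=λy, z=hλ:
  y_{n+1} = y_n + z·[7/10·y_n + 3/10·y_{n+1}] ⇒ (1 − 3/10z)y_{n+1} = (1 + 7/10z)y_n
  R(z) = (1 + 7/10z)/(1 − 3/10z).

Need |R(x)|<1, x<0.
x=-0.81: |R|=0.3484
R=−1: 1+7/10x = −1+3/10x ⇒ -2/5x=2 ⇒ x=2/(-2/5)=-5.0000
Confirm numerically:
  x=-4.192: |R|=0.85684 <1
  x=-3.475: |R|=0.70135 <1
  x=-3.412: |R|=0.68610 <1
  x=-2.357: |R|=0.38070 <1
  x=-5.138: |R|=1.02172 >1
  x=-5.074: |R|=1.01174 >1
So |R|<1 on (-5.0000, 0).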